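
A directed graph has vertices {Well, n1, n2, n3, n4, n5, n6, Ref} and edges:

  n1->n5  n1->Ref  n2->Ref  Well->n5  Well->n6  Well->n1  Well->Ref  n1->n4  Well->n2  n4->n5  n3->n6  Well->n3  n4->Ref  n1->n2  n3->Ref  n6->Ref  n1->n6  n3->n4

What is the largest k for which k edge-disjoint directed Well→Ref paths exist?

Assign every edge capacity 1; by Menger, the answer equals the max flow.
Path Well→Ref (+1); total 1.
Path Well→n1→Ref (+1); total 2.
Path Well→n2→Ref (+1); total 3.
Path Well→n3→Ref (+1); total 4.
Path Well→n6→Ref (+1); total 5.
No residual Well→Ref path; max flow = 5.
Certifying cut of size 5: {Well→Ref, Well→n1, Well→n2, Well→n3, Well→n6}.

5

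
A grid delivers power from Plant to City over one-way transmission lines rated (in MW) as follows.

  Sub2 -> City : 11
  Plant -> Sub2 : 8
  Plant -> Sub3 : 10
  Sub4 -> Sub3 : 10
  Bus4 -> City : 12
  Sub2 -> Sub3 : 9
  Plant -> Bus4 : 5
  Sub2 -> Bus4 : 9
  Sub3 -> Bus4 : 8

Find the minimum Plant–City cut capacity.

Augment Plant→Sub2→City: bottleneck 8, flow now 8.
Augment Plant→Bus4→City: bottleneck 5, flow now 13.
Augment Plant→Sub3→Bus4→City: bottleneck 7, flow now 20.
No augmenting path remains; maximum flow = 20.
By max-flow min-cut, the minimum cut capacity equals the max flow.
In the residual graph, reachable from Plant: {Plant, Sub3, Bus4}.
Min-cut edges: Plant→Sub2 (8), Bus4→City (12); capacity 8 + 12 = 20.

20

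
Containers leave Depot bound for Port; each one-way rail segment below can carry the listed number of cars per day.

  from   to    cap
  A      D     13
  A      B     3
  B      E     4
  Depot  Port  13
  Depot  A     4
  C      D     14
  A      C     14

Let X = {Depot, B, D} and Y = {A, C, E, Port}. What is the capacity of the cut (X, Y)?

Edges leaving {Depot, B, D}: Depot→A (4), Depot→Port (13), B→E (4).
Cut capacity = 4 + 13 + 4 = 21.

21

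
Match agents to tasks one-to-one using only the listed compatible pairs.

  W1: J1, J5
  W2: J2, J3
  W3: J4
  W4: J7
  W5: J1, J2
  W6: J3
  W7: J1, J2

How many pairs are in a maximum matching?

6

Unit-capacity flow: source→left, listed edges, right→sink; max matching = max flow.
Augmenting path W1→J1 (+1); matched 1.
Augmenting path W2→J2 (+1); matched 2.
Augmenting path W3→J4 (+1); matched 3.
Augmenting path W4→J7 (+1); matched 4.
Augmenting path W6→J3 (+1); matched 5.
Augmenting path W5→J1→W1→J5 (+1); matched 6.
No augmenting path remains; maximum matching = 6.
König certificate: {W1, W3, W4, J1, J2, J3} is a vertex cover of size 6 (every listed pair touches it), so no matching can be larger.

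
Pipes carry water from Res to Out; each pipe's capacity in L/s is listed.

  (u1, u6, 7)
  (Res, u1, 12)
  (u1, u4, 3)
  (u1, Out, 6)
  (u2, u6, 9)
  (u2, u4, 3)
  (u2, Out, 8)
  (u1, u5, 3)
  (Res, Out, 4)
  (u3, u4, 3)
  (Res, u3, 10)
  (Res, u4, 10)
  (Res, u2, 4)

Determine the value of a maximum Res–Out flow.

Augment Res→Out: bottleneck 4, flow now 4.
Augment Res→u1→Out: bottleneck 6, flow now 10.
Augment Res→u2→Out: bottleneck 4, flow now 14.
No augmenting path remains; maximum flow = 14.
In the residual graph, reachable from Res: {Res, u1, u3, u4, u5, u6}.
Min-cut edges: Res→u2 (4), Res→Out (4), u1→Out (6); capacity 4 + 4 + 6 = 14.
This cut is saturated, so no flow can exceed 14.

14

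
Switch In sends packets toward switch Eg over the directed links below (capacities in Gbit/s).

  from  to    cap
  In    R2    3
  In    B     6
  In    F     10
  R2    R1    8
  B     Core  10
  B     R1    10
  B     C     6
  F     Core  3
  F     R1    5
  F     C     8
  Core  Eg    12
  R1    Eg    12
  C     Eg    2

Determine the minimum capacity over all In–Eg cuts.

19

Augment In→R2→R1→Eg: bottleneck 3, flow now 3.
Augment In→B→Core→Eg: bottleneck 6, flow now 9.
Augment In→F→Core→Eg: bottleneck 3, flow now 12.
Augment In→F→R1→Eg: bottleneck 5, flow now 17.
Augment In→F→C→Eg: bottleneck 2, flow now 19.
No augmenting path remains; maximum flow = 19.
By max-flow min-cut, the minimum cut capacity equals the max flow.
In the residual graph, reachable from In: {In}.
Min-cut edges: In→R2 (3), In→B (6), In→F (10); capacity 3 + 6 + 10 = 19.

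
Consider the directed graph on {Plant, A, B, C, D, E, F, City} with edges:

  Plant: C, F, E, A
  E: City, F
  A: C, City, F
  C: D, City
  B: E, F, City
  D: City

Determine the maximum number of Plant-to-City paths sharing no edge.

Assign every edge capacity 1; by Menger, the answer equals the max flow.
Path Plant→A→City (+1); total 1.
Path Plant→C→City (+1); total 2.
Path Plant→E→City (+1); total 3.
No residual Plant→City path; max flow = 3.
Certifying cut of size 3: {Plant→A, Plant→C, Plant→E}.

3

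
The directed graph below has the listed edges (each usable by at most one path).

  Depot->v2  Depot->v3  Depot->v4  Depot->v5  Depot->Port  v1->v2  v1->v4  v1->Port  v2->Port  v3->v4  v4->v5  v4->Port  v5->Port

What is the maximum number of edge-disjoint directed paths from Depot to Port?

4

Assign every edge capacity 1; by Menger, the answer equals the max flow.
Path Depot→Port (+1); total 1.
Path Depot→v2→Port (+1); total 2.
Path Depot→v4→Port (+1); total 3.
Path Depot→v5→Port (+1); total 4.
No residual Depot→Port path; max flow = 4.
Certifying cut of size 4: {Depot→Port, Depot→v2, v4→Port, v5→Port}.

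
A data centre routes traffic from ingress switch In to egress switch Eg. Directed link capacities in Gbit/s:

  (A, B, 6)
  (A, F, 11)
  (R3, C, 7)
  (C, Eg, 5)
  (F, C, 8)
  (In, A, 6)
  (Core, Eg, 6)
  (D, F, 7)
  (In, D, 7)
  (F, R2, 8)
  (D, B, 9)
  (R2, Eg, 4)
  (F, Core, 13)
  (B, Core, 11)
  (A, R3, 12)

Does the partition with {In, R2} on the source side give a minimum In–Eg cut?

Given cut capacity: 7 + 6 + 4 = 17.
Augment In→D→F→Core→Eg: bottleneck 6, flow now 6.
Augment In→D→F→R2→Eg: bottleneck 1, flow now 7.
Augment In→A→F→R2→Eg: bottleneck 3, flow now 10.
Augment In→A→F→C→Eg: bottleneck 3, flow now 13.
No augmenting path remains; maximum flow = 13.
In the residual graph, reachable from In: {In}.
Min-cut edges: In→D (7), In→A (6); capacity 7 + 6 = 13.
Cut capacity 17 exceeds the max flow 13, so it is not minimum.

No — its capacity is 17, but the minimum cut has capacity 13.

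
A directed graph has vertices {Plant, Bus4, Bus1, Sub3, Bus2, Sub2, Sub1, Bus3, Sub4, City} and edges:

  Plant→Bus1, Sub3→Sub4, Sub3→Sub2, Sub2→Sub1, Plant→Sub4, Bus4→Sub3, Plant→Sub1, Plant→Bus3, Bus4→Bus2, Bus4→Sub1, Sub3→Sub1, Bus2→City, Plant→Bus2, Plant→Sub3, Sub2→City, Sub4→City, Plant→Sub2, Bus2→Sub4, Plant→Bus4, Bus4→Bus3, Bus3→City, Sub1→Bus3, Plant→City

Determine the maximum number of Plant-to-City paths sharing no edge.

5

Assign every edge capacity 1; by Menger, the answer equals the max flow.
Path Plant→City (+1); total 1.
Path Plant→Bus2→City (+1); total 2.
Path Plant→Sub2→City (+1); total 3.
Path Plant→Bus3→City (+1); total 4.
Path Plant→Sub4→City (+1); total 5.
No residual Plant→City path; max flow = 5.
Certifying cut of size 5: {Bus2→City, Bus3→City, Plant→City, Sub2→City, Sub4→City}.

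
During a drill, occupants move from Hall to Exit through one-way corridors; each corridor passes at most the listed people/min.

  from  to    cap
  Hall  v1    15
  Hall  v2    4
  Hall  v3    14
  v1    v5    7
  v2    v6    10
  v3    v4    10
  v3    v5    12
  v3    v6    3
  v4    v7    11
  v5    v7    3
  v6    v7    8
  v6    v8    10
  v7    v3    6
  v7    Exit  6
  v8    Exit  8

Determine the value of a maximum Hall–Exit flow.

Augment Hall→v1→v5→v7→Exit: bottleneck 3, flow now 3.
Augment Hall→v2→v6→v7→Exit: bottleneck 3, flow now 6.
Augment Hall→v2→v6→v8→Exit: bottleneck 1, flow now 7.
Augment Hall→v3→v6→v8→Exit: bottleneck 3, flow now 10.
Augment Hall→v3→v4→v7→v6→v8→Exit: bottleneck 3, flow now 13. (uses reverse residual edge)
No augmenting path remains; maximum flow = 13.
In the residual graph, reachable from Hall: {Hall, v1, v3, v4, v5, v7}.
Min-cut edges: Hall→v2 (4), v3→v6 (3), v7→Exit (6); capacity 4 + 3 + 6 = 13.
This cut is saturated, so no flow can exceed 13.

13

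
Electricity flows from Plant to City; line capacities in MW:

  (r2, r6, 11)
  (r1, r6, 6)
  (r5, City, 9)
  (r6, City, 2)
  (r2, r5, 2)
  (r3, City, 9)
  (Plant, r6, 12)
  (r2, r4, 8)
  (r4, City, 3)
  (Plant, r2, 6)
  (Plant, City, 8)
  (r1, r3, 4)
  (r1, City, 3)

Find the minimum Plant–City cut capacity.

Augment Plant→City: bottleneck 8, flow now 8.
Augment Plant→r6→City: bottleneck 2, flow now 10.
Augment Plant→r2→r4→City: bottleneck 3, flow now 13.
Augment Plant→r2→r5→City: bottleneck 2, flow now 15.
No augmenting path remains; maximum flow = 15.
By max-flow min-cut, the minimum cut capacity equals the max flow.
In the residual graph, reachable from Plant: {Plant, r2, r4, r6}.
Min-cut edges: Plant→City (8), r2→r5 (2), r4→City (3), r6→City (2); capacity 8 + 2 + 3 + 2 = 15.

15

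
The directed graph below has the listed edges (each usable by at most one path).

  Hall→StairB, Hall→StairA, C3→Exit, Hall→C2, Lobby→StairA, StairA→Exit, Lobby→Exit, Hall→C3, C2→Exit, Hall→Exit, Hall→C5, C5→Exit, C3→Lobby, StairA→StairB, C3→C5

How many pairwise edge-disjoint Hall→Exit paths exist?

5

Assign every edge capacity 1; by Menger, the answer equals the max flow.
Path Hall→Exit (+1); total 1.
Path Hall→C3→Exit (+1); total 2.
Path Hall→C5→Exit (+1); total 3.
Path Hall→StairA→Exit (+1); total 4.
Path Hall→C2→Exit (+1); total 5.
No residual Hall→Exit path; max flow = 5.
Certifying cut of size 5: {Hall→C2, Hall→C3, Hall→C5, Hall→Exit, Hall→StairA}.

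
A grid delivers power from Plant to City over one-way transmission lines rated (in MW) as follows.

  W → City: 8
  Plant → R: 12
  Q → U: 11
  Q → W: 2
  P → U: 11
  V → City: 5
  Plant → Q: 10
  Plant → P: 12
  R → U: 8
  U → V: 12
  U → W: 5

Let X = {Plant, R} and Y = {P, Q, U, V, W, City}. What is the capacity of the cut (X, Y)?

30

Edges leaving {Plant, R}: Plant→P (12), Plant→Q (10), R→U (8).
Cut capacity = 12 + 10 + 8 = 30.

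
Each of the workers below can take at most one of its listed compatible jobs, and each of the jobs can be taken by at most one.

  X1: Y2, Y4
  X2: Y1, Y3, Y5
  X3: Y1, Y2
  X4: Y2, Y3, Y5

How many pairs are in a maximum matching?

4

Unit-capacity flow: source→left, listed edges, right→sink; max matching = max flow.
Augmenting path X1→Y2 (+1); matched 1.
Augmenting path X2→Y1 (+1); matched 2.
Augmenting path X4→Y3 (+1); matched 3.
Augmenting path X3→Y1→X2→Y5 (+1); matched 4.
No augmenting path remains; maximum matching = 4.
König certificate: {X1, X2, X3, X4} is a vertex cover of size 4 (every listed pair touches it), so no matching can be larger.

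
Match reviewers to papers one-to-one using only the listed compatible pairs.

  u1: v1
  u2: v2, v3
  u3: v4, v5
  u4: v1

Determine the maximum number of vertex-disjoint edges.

Unit-capacity flow: source→left, listed edges, right→sink; max matching = max flow.
Augmenting path u1→v1 (+1); matched 1.
Augmenting path u2→v2 (+1); matched 2.
Augmenting path u3→v4 (+1); matched 3.
No augmenting path remains; maximum matching = 3.
König certificate: {u2, u3, v1} is a vertex cover of size 3 (every listed pair touches it), so no matching can be larger.

3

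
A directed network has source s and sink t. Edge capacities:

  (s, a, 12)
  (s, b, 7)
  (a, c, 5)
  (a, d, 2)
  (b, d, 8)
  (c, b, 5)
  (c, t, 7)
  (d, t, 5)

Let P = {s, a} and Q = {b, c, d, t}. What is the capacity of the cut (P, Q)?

14

Edges leaving {s, a}: s→b (7), a→c (5), a→d (2).
Cut capacity = 7 + 5 + 2 = 14.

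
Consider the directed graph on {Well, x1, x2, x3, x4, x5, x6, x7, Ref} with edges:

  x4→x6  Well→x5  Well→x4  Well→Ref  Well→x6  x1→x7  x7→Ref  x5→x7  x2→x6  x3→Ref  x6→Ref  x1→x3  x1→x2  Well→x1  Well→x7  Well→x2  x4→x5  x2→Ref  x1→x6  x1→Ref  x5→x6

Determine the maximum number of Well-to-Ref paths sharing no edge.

5

Assign every edge capacity 1; by Menger, the answer equals the max flow.
Path Well→Ref (+1); total 1.
Path Well→x1→Ref (+1); total 2.
Path Well→x2→Ref (+1); total 3.
Path Well→x6→Ref (+1); total 4.
Path Well→x7→Ref (+1); total 5.
No residual Well→Ref path; max flow = 5.
Certifying cut of size 5: {Well→Ref, Well→x1, Well→x2, x6→Ref, x7→Ref}.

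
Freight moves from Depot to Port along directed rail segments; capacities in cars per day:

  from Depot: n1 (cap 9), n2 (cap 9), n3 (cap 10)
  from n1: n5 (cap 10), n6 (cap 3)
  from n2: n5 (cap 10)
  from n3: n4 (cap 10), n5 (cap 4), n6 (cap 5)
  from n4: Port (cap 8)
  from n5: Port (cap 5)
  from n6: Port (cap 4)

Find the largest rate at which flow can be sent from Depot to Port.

Augment Depot→n1→n5→Port: bottleneck 5, flow now 5.
Augment Depot→n1→n6→Port: bottleneck 3, flow now 8.
Augment Depot→n3→n4→Port: bottleneck 8, flow now 16.
Augment Depot→n3→n6→Port: bottleneck 1, flow now 17.
No augmenting path remains; maximum flow = 17.
In the residual graph, reachable from Depot: {Depot, n1, n2, n3, n4, n5, n6}.
Min-cut edges: n4→Port (8), n5→Port (5), n6→Port (4); capacity 8 + 5 + 4 = 17.
This cut is saturated, so no flow can exceed 17.

17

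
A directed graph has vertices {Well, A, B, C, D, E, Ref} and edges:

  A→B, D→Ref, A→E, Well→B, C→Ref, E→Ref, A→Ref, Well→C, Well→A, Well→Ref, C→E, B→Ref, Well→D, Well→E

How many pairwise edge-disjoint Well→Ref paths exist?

Assign every edge capacity 1; by Menger, the answer equals the max flow.
Path Well→Ref (+1); total 1.
Path Well→A→Ref (+1); total 2.
Path Well→B→Ref (+1); total 3.
Path Well→C→Ref (+1); total 4.
Path Well→D→Ref (+1); total 5.
Path Well→E→Ref (+1); total 6.
No residual Well→Ref path; max flow = 6.
Certifying cut of size 6: {Well→A, Well→B, Well→C, Well→D, Well→E, Well→Ref}.

6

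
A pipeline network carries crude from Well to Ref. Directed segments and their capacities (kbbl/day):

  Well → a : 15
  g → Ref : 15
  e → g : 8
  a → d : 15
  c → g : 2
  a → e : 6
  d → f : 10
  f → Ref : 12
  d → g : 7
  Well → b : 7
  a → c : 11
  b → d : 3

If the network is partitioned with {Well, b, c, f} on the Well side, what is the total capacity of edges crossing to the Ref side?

Edges leaving {Well, b, c, f}: Well→a (15), b→d (3), c→g (2), f→Ref (12).
Cut capacity = 15 + 3 + 2 + 12 = 32.

32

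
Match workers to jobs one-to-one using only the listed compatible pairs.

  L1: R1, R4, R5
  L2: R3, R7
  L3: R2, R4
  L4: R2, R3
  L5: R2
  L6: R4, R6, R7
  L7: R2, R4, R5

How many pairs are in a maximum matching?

7

Unit-capacity flow: source→left, listed edges, right→sink; max matching = max flow.
Augmenting path L1→R1 (+1); matched 1.
Augmenting path L2→R3 (+1); matched 2.
Augmenting path L3→R2 (+1); matched 3.
Augmenting path L6→R4 (+1); matched 4.
Augmenting path L7→R5 (+1); matched 5.
Augmenting path L4→R3→L2→R7 (+1); matched 6.
Augmenting path L5→R2→L3→R4→L6→R6 (+1); matched 7.
No augmenting path remains; maximum matching = 7.
König certificate: {L1, L2, L3, L4, L5, L6, L7} is a vertex cover of size 7 (every listed pair touches it), so no matching can be larger.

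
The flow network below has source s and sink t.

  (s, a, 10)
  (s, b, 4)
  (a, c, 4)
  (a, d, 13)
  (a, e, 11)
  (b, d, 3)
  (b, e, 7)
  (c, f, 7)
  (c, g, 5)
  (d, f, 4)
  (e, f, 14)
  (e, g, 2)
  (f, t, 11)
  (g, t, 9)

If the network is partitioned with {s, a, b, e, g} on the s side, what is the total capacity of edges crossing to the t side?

Edges leaving {s, a, b, e, g}: a→c (4), a→d (13), b→d (3), e→f (14), g→t (9).
Cut capacity = 4 + 13 + 3 + 14 + 9 = 43.

43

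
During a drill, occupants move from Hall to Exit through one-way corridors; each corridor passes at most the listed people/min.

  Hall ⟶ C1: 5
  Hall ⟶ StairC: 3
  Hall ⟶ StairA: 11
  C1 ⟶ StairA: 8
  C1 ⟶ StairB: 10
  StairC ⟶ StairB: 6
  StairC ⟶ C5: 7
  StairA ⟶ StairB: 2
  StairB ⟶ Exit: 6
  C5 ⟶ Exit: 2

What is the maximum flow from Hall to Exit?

8

Augment Hall→C1→StairB→Exit: bottleneck 5, flow now 5.
Augment Hall→StairC→StairB→Exit: bottleneck 1, flow now 6.
Augment Hall→StairC→C5→Exit: bottleneck 2, flow now 8.
No augmenting path remains; maximum flow = 8.
In the residual graph, reachable from Hall: {Hall, C1, StairC, StairA, StairB, C5}.
Min-cut edges: StairB→Exit (6), C5→Exit (2); capacity 6 + 2 = 8.
This cut is saturated, so no flow can exceed 8.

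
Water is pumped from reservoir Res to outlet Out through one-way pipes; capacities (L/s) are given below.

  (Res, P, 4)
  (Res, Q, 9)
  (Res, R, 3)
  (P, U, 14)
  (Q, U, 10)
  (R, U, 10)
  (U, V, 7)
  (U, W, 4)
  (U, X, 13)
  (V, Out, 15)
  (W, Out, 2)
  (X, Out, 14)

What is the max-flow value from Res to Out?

Augment Res→P→U→V→Out: bottleneck 4, flow now 4.
Augment Res→Q→U→V→Out: bottleneck 3, flow now 7.
Augment Res→Q→U→W→Out: bottleneck 2, flow now 9.
Augment Res→Q→U→X→Out: bottleneck 4, flow now 13.
Augment Res→R→U→X→Out: bottleneck 3, flow now 16.
No augmenting path remains; maximum flow = 16.
In the residual graph, reachable from Res: {Res}.
Min-cut edges: Res→P (4), Res→Q (9), Res→R (3); capacity 4 + 9 + 3 = 16.
This cut is saturated, so no flow can exceed 16.

16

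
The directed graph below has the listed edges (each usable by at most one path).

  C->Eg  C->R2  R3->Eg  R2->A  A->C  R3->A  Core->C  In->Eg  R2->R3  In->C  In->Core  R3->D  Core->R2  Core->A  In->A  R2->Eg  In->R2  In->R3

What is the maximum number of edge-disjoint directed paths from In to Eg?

4

Assign every edge capacity 1; by Menger, the answer equals the max flow.
Path In→Eg (+1); total 1.
Path In→R3→Eg (+1); total 2.
Path In→C→Eg (+1); total 3.
Path In→R2→Eg (+1); total 4.
No residual In→Eg path; max flow = 4.
Certifying cut of size 4: {C→Eg, In→Eg, R2→Eg, R3→Eg}.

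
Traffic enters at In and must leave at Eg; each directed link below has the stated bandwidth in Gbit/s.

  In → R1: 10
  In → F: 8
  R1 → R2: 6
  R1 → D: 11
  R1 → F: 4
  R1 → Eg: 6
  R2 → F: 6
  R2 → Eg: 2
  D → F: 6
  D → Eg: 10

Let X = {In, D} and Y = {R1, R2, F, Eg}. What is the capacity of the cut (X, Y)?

34

Edges leaving {In, D}: In→R1 (10), In→F (8), D→F (6), D→Eg (10).
Cut capacity = 10 + 8 + 6 + 10 = 34.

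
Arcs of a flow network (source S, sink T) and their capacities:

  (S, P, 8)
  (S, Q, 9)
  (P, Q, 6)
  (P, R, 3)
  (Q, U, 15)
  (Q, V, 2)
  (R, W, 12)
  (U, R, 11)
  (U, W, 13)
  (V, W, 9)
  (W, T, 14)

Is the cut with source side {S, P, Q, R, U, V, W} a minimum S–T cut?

Yes — it is a minimum cut (capacity 14).

Given cut capacity: 14 = 14.
Augment S→P→R→W→T: bottleneck 3, flow now 3.
Augment S→Q→U→W→T: bottleneck 9, flow now 12.
Augment S→P→Q→U→W→T: bottleneck 2, flow now 14.
No augmenting path remains; maximum flow = 14.
Cut capacity 14 equals the max flow, so it is a minimum cut.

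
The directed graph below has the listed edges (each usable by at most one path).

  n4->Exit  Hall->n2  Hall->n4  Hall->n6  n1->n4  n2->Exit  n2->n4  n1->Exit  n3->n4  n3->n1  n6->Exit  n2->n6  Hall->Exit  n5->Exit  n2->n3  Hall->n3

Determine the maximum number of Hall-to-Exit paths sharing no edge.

Assign every edge capacity 1; by Menger, the answer equals the max flow.
Path Hall→Exit (+1); total 1.
Path Hall→n2→Exit (+1); total 2.
Path Hall→n4→Exit (+1); total 3.
Path Hall→n6→Exit (+1); total 4.
Path Hall→n3→n1→Exit (+1); total 5.
No residual Hall→Exit path; max flow = 5.
Certifying cut of size 5: {Hall→Exit, Hall→n2, Hall→n3, Hall→n4, Hall→n6}.

5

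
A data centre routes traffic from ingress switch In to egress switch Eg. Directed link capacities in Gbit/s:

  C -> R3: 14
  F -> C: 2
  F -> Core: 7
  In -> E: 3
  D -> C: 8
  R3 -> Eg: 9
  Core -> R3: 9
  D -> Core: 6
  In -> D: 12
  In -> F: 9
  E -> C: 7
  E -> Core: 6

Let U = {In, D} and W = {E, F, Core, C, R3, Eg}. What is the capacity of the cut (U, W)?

26

Edges leaving {In, D}: In→E (3), In→F (9), D→Core (6), D→C (8).
Cut capacity = 3 + 9 + 6 + 8 = 26.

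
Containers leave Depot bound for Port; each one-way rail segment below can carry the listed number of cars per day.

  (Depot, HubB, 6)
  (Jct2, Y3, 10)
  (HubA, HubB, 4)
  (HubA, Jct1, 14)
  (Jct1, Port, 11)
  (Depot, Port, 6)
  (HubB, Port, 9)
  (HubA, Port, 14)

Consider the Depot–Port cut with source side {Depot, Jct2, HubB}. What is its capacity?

25

Edges leaving {Depot, Jct2, HubB}: Depot→Port (6), Jct2→Y3 (10), HubB→Port (9).
Cut capacity = 6 + 10 + 9 = 25.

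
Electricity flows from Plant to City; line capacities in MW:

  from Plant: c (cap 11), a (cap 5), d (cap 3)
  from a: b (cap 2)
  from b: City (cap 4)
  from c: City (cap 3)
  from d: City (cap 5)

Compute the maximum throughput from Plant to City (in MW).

Augment Plant→c→City: bottleneck 3, flow now 3.
Augment Plant→d→City: bottleneck 3, flow now 6.
Augment Plant→a→b→City: bottleneck 2, flow now 8.
No augmenting path remains; maximum flow = 8.
In the residual graph, reachable from Plant: {Plant, a, c}.
Min-cut edges: Plant→d (3), a→b (2), c→City (3); capacity 3 + 2 + 3 = 8.
This cut is saturated, so no flow can exceed 8.

8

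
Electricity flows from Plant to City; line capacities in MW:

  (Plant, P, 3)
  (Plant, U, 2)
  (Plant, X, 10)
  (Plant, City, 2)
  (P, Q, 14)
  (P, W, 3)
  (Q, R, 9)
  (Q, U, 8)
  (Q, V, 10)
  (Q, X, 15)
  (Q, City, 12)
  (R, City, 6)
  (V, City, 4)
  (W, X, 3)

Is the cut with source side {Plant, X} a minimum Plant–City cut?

No — its capacity is 7, but the minimum cut has capacity 5.

Given cut capacity: 3 + 2 + 2 = 7.
Augment Plant→City: bottleneck 2, flow now 2.
Augment Plant→P→Q→City: bottleneck 3, flow now 5.
No augmenting path remains; maximum flow = 5.
In the residual graph, reachable from Plant: {Plant, U, X}.
Min-cut edges: Plant→P (3), Plant→City (2); capacity 3 + 2 = 5.
Cut capacity 7 exceeds the max flow 5, so it is not minimum.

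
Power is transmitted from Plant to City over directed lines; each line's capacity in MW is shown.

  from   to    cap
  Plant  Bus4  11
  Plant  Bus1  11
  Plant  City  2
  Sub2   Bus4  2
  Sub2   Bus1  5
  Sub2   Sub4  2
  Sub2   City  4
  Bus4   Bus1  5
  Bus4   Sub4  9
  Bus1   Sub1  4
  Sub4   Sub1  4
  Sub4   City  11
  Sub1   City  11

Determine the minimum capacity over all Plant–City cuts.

15

Augment Plant→City: bottleneck 2, flow now 2.
Augment Plant→Bus4→Sub4→City: bottleneck 9, flow now 11.
Augment Plant→Bus1→Sub1→City: bottleneck 4, flow now 15.
No augmenting path remains; maximum flow = 15.
By max-flow min-cut, the minimum cut capacity equals the max flow.
In the residual graph, reachable from Plant: {Plant, Bus4, Bus1}.
Min-cut edges: Plant→City (2), Bus4→Sub4 (9), Bus1→Sub1 (4); capacity 2 + 9 + 4 = 15.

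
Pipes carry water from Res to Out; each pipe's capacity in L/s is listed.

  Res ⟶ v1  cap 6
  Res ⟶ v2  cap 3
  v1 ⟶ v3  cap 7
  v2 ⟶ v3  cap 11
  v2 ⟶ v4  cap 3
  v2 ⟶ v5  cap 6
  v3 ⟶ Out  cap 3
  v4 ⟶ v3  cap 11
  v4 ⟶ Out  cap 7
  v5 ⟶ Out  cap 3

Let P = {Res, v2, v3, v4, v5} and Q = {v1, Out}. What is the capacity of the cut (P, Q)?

Edges leaving {Res, v2, v3, v4, v5}: Res→v1 (6), v3→Out (3), v4→Out (7), v5→Out (3).
Cut capacity = 6 + 3 + 7 + 3 = 19.

19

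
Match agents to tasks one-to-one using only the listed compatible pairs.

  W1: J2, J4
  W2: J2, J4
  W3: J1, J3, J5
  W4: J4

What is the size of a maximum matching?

3

Unit-capacity flow: source→left, listed edges, right→sink; max matching = max flow.
Augmenting path W1→J2 (+1); matched 1.
Augmenting path W2→J4 (+1); matched 2.
Augmenting path W3→J1 (+1); matched 3.
No augmenting path remains; maximum matching = 3.
König certificate: {W3, J2, J4} is a vertex cover of size 3 (every listed pair touches it), so no matching can be larger.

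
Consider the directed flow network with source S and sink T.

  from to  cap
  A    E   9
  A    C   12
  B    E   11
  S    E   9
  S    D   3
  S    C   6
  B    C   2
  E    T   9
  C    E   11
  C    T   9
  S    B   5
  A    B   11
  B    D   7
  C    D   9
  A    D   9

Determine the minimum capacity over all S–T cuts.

Augment S→C→T: bottleneck 6, flow now 6.
Augment S→E→T: bottleneck 9, flow now 15.
Augment S→B→C→T: bottleneck 2, flow now 17.
No augmenting path remains; maximum flow = 17.
By max-flow min-cut, the minimum cut capacity equals the max flow.
In the residual graph, reachable from S: {S, B, D, E}.
Min-cut edges: S→C (6), B→C (2), E→T (9); capacity 6 + 2 + 9 = 17.

17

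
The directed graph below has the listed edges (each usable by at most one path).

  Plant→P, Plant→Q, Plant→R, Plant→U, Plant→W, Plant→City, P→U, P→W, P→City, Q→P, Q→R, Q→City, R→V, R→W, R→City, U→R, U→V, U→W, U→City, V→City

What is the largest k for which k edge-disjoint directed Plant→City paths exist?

Assign every edge capacity 1; by Menger, the answer equals the max flow.
Path Plant→City (+1); total 1.
Path Plant→P→City (+1); total 2.
Path Plant→Q→City (+1); total 3.
Path Plant→R→City (+1); total 4.
Path Plant→U→City (+1); total 5.
No residual Plant→City path; max flow = 5.
Certifying cut of size 5: {Plant→City, Plant→P, Plant→Q, Plant→R, Plant→U}.

5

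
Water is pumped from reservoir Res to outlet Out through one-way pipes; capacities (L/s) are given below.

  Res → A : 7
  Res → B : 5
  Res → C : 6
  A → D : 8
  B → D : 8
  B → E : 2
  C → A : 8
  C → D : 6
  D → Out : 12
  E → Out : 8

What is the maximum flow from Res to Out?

Augment Res→A→D→Out: bottleneck 7, flow now 7.
Augment Res→B→D→Out: bottleneck 5, flow now 12.
Augment Res→C→D→B→E→Out: bottleneck 2, flow now 14. (uses reverse residual edge)
No augmenting path remains; maximum flow = 14.
In the residual graph, reachable from Res: {Res, A, B, C, D}.
Min-cut edges: B→E (2), D→Out (12); capacity 2 + 12 = 14.
This cut is saturated, so no flow can exceed 14.

14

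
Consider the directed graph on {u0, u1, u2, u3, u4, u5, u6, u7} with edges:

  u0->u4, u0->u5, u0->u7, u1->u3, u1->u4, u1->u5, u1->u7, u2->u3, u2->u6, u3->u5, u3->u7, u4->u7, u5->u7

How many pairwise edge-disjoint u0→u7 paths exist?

3

Assign every edge capacity 1; by Menger, the answer equals the max flow.
Path u0→u7 (+1); total 1.
Path u0→u4→u7 (+1); total 2.
Path u0→u5→u7 (+1); total 3.
No residual u0→u7 path; max flow = 3.
Certifying cut of size 3: {u0→u4, u0→u5, u0→u7}.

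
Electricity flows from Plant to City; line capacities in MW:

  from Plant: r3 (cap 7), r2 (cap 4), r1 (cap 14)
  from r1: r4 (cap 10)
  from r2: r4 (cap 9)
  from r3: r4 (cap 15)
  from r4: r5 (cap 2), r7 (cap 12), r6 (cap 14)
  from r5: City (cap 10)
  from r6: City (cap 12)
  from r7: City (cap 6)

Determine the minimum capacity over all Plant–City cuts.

Augment Plant→r1→r4→r5→City: bottleneck 2, flow now 2.
Augment Plant→r1→r4→r6→City: bottleneck 8, flow now 10.
Augment Plant→r2→r4→r6→City: bottleneck 4, flow now 14.
Augment Plant→r3→r4→r7→City: bottleneck 6, flow now 20.
No augmenting path remains; maximum flow = 20.
By max-flow min-cut, the minimum cut capacity equals the max flow.
In the residual graph, reachable from Plant: {Plant, r1, r2, r3, r4, r6, r7}.
Min-cut edges: r4→r5 (2), r6→City (12), r7→City (6); capacity 2 + 12 + 6 = 20.

20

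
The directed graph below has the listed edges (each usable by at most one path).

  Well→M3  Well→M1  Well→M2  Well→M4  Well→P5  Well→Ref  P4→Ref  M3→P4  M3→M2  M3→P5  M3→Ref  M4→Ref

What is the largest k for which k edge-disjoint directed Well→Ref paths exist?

Assign every edge capacity 1; by Menger, the answer equals the max flow.
Path Well→Ref (+1); total 1.
Path Well→M3→Ref (+1); total 2.
Path Well→M4→Ref (+1); total 3.
No residual Well→Ref path; max flow = 3.
Certifying cut of size 3: {Well→M3, Well→M4, Well→Ref}.

3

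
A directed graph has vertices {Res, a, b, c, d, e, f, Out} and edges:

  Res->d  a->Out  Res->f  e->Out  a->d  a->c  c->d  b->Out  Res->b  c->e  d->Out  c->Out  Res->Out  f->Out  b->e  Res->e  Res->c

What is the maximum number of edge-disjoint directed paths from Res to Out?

6

Assign every edge capacity 1; by Menger, the answer equals the max flow.
Path Res→Out (+1); total 1.
Path Res→b→Out (+1); total 2.
Path Res→c→Out (+1); total 3.
Path Res→d→Out (+1); total 4.
Path Res→e→Out (+1); total 5.
Path Res→f→Out (+1); total 6.
No residual Res→Out path; max flow = 6.
Certifying cut of size 6: {Res→Out, Res→b, Res→c, Res→d, Res→e, Res→f}.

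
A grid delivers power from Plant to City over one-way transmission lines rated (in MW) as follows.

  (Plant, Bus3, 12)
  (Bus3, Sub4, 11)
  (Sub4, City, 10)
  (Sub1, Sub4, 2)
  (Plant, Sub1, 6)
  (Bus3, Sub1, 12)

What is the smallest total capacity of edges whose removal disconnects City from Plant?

10

Augment Plant→Sub1→Sub4→City: bottleneck 2, flow now 2.
Augment Plant→Bus3→Sub4→City: bottleneck 8, flow now 10.
No augmenting path remains; maximum flow = 10.
By max-flow min-cut, the minimum cut capacity equals the max flow.
In the residual graph, reachable from Plant: {Plant, Sub1, Bus3, Sub4}.
Min-cut edges: Sub4→City (10); capacity 10 = 10.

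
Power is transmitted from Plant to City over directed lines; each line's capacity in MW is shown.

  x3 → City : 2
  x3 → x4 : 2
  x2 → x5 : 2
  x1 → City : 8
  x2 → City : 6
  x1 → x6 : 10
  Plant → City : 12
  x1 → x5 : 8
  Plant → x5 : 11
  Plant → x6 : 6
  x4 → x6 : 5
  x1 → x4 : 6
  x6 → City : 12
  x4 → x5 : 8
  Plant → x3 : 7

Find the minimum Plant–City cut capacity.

22

Augment Plant→City: bottleneck 12, flow now 12.
Augment Plant→x3→City: bottleneck 2, flow now 14.
Augment Plant→x6→City: bottleneck 6, flow now 20.
Augment Plant→x3→x4→x6→City: bottleneck 2, flow now 22.
No augmenting path remains; maximum flow = 22.
By max-flow min-cut, the minimum cut capacity equals the max flow.
In the residual graph, reachable from Plant: {Plant, x3, x5}.
Min-cut edges: Plant→x6 (6), Plant→City (12), x3→x4 (2), x3→City (2); capacity 6 + 12 + 2 + 2 = 22.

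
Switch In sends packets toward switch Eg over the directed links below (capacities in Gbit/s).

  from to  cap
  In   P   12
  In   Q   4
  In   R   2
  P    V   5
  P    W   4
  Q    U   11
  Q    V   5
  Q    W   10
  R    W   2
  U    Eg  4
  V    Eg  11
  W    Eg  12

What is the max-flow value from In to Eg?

Augment In→P→V→Eg: bottleneck 5, flow now 5.
Augment In→P→W→Eg: bottleneck 4, flow now 9.
Augment In→Q→U→Eg: bottleneck 4, flow now 13.
Augment In→R→W→Eg: bottleneck 2, flow now 15.
No augmenting path remains; maximum flow = 15.
In the residual graph, reachable from In: {In, P}.
Min-cut edges: In→Q (4), In→R (2), P→V (5), P→W (4); capacity 4 + 2 + 5 + 4 = 15.
This cut is saturated, so no flow can exceed 15.

15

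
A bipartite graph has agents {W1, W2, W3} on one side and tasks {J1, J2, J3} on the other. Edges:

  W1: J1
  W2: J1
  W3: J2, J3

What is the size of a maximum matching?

2

Unit-capacity flow: source→left, listed edges, right→sink; max matching = max flow.
Augmenting path W1→J1 (+1); matched 1.
Augmenting path W3→J2 (+1); matched 2.
No augmenting path remains; maximum matching = 2.
König certificate: {W3, J1} is a vertex cover of size 2 (every listed pair touches it), so no matching can be larger.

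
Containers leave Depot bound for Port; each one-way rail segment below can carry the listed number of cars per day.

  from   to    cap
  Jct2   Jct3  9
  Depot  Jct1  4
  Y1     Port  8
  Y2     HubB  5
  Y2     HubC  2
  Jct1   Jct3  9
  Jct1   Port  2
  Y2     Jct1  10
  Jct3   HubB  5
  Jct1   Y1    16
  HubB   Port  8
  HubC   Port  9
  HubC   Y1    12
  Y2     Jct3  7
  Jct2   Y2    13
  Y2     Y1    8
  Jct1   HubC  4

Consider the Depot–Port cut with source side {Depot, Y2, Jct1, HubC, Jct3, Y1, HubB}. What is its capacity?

Edges leaving {Depot, Y2, Jct1, HubC, Jct3, Y1, HubB}: Jct1→Port (2), HubC→Port (9), Y1→Port (8), HubB→Port (8).
Cut capacity = 2 + 9 + 8 + 8 = 27.

27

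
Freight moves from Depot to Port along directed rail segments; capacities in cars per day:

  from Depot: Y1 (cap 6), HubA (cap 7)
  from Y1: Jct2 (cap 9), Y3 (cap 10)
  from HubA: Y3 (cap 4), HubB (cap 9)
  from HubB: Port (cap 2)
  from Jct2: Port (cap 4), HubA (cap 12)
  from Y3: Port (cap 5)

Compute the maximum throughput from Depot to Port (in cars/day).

Augment Depot→Y1→Jct2→Port: bottleneck 4, flow now 4.
Augment Depot→Y1→Y3→Port: bottleneck 2, flow now 6.
Augment Depot→HubA→HubB→Port: bottleneck 2, flow now 8.
Augment Depot→HubA→Y3→Port: bottleneck 3, flow now 11.
No augmenting path remains; maximum flow = 11.
In the residual graph, reachable from Depot: {Depot, Y1, HubA, HubB, Jct2, Y3}.
Min-cut edges: HubB→Port (2), Jct2→Port (4), Y3→Port (5); capacity 2 + 4 + 5 = 11.
This cut is saturated, so no flow can exceed 11.

11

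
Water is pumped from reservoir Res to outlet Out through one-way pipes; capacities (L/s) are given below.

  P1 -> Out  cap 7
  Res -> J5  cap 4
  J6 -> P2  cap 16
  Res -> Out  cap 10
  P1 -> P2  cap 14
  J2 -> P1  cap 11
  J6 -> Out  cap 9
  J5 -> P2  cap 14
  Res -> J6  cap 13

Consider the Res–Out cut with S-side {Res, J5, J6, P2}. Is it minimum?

Given cut capacity: 10 + 9 = 19.
Augment Res→Out: bottleneck 10, flow now 10.
Augment Res→J6→Out: bottleneck 9, flow now 19.
No augmenting path remains; maximum flow = 19.
Cut capacity 19 equals the max flow, so it is a minimum cut.

Yes — it is a minimum cut (capacity 19).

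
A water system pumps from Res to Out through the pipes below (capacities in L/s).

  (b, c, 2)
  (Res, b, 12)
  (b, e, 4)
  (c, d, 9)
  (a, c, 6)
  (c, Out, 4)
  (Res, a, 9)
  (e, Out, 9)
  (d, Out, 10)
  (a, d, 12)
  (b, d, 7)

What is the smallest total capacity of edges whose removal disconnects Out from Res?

Augment Res→a→c→Out: bottleneck 4, flow now 4.
Augment Res→a→d→Out: bottleneck 5, flow now 9.
Augment Res→b→d→Out: bottleneck 5, flow now 14.
Augment Res→b→e→Out: bottleneck 4, flow now 18.
No augmenting path remains; maximum flow = 18.
By max-flow min-cut, the minimum cut capacity equals the max flow.
In the residual graph, reachable from Res: {Res, a, b, c, d}.
Min-cut edges: b→e (4), c→Out (4), d→Out (10); capacity 4 + 4 + 10 = 18.

18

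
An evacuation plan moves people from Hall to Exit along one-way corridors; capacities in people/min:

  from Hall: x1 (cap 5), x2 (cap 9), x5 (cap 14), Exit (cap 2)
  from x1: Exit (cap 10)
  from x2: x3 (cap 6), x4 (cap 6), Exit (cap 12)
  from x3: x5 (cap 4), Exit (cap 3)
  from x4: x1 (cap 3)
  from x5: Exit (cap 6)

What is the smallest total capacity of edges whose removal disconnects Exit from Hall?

22

Augment Hall→Exit: bottleneck 2, flow now 2.
Augment Hall→x1→Exit: bottleneck 5, flow now 7.
Augment Hall→x2→Exit: bottleneck 9, flow now 16.
Augment Hall→x5→Exit: bottleneck 6, flow now 22.
No augmenting path remains; maximum flow = 22.
By max-flow min-cut, the minimum cut capacity equals the max flow.
In the residual graph, reachable from Hall: {Hall, x5}.
Min-cut edges: Hall→x1 (5), Hall→x2 (9), Hall→Exit (2), x5→Exit (6); capacity 5 + 9 + 2 + 6 = 22.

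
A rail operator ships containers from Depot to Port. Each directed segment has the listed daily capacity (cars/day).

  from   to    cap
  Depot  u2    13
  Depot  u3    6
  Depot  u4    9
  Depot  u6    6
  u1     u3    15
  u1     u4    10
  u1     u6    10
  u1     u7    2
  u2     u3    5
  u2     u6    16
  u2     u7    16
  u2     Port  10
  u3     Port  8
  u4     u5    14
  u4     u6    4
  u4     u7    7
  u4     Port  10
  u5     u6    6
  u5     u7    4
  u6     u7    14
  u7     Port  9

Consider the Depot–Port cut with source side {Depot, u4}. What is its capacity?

Edges leaving {Depot, u4}: Depot→u2 (13), Depot→u3 (6), Depot→u6 (6), u4→u5 (14), u4→u6 (4), u4→u7 (7), u4→Port (10).
Cut capacity = 13 + 6 + 6 + 14 + 4 + 7 + 10 = 60.

60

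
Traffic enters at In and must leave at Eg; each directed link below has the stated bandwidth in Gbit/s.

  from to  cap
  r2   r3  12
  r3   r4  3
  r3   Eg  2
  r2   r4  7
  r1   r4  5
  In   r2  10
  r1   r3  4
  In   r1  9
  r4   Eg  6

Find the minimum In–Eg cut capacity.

8

Augment In→r1→r3→Eg: bottleneck 2, flow now 2.
Augment In→r1→r4→Eg: bottleneck 5, flow now 7.
Augment In→r2→r4→Eg: bottleneck 1, flow now 8.
No augmenting path remains; maximum flow = 8.
By max-flow min-cut, the minimum cut capacity equals the max flow.
In the residual graph, reachable from In: {In, r1, r2, r3, r4}.
Min-cut edges: r3→Eg (2), r4→Eg (6); capacity 2 + 6 = 8.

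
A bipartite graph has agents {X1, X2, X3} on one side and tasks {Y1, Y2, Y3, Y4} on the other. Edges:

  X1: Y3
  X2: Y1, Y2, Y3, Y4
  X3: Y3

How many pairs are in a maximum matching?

2

Unit-capacity flow: source→left, listed edges, right→sink; max matching = max flow.
Augmenting path X1→Y3 (+1); matched 1.
Augmenting path X2→Y1 (+1); matched 2.
No augmenting path remains; maximum matching = 2.
König certificate: {X2, Y3} is a vertex cover of size 2 (every listed pair touches it), so no matching can be larger.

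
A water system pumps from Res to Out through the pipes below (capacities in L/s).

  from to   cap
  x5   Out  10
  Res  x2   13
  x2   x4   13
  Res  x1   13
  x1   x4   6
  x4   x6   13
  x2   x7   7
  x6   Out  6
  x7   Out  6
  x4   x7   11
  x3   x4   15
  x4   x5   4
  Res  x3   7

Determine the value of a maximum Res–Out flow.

Augment Res→x2→x7→Out: bottleneck 6, flow now 6.
Augment Res→x1→x4→x5→Out: bottleneck 4, flow now 10.
Augment Res→x1→x4→x6→Out: bottleneck 2, flow now 12.
Augment Res→x2→x4→x6→Out: bottleneck 4, flow now 16.
No augmenting path remains; maximum flow = 16.
In the residual graph, reachable from Res: {Res, x1, x2, x3, x4, x6, x7}.
Min-cut edges: x4→x5 (4), x6→Out (6), x7→Out (6); capacity 4 + 6 + 6 = 16.
This cut is saturated, so no flow can exceed 16.

16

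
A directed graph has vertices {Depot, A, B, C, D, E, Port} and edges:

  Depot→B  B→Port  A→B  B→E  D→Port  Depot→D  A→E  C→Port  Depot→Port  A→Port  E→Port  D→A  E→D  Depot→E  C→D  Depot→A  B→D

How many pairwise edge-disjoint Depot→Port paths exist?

5

Assign every edge capacity 1; by Menger, the answer equals the max flow.
Path Depot→Port (+1); total 1.
Path Depot→A→Port (+1); total 2.
Path Depot→B→Port (+1); total 3.
Path Depot→D→Port (+1); total 4.
Path Depot→E→Port (+1); total 5.
No residual Depot→Port path; max flow = 5.
Certifying cut of size 5: {Depot→A, Depot→B, Depot→D, Depot→E, Depot→Port}.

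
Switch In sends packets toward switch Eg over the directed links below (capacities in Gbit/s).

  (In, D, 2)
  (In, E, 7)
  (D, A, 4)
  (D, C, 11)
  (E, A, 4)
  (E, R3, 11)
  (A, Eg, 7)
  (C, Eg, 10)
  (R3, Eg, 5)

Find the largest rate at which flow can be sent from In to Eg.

Augment In→D→A→Eg: bottleneck 2, flow now 2.
Augment In→E→A→Eg: bottleneck 4, flow now 6.
Augment In→E→R3→Eg: bottleneck 3, flow now 9.
No augmenting path remains; maximum flow = 9.
In the residual graph, reachable from In: {In}.
Min-cut edges: In→D (2), In→E (7); capacity 2 + 7 = 9.
This cut is saturated, so no flow can exceed 9.

9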